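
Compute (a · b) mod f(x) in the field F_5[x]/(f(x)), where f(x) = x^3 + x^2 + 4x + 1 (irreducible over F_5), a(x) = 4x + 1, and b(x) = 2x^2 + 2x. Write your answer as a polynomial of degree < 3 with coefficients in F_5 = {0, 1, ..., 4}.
a · b ≡ 2x^2 + 2 (mod f(x))

Multiply in F_5[x]: a(x)·b(x) = (4x + 1)·(2x^2 + 2x) = 3x^3 + 2x. This has degree ≥ 3, so divide by f(x) over F_5: 3x^3 + 2x = (3)·(x^3 + x^2 + 4x + 1) + (2x^2 + 2). Hence a·b ≡ 2x^2 + 2 (mod f). (F_5[x]/(f) is a field with 5^3 = 125 elements since f is irreducible of degree 3.)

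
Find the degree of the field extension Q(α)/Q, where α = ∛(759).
[Q(α):Q] = 3

The minimal polynomial of α is x^3 - 759, irreducible over Q since 759 is not a perfect cube (so x^3 - 759 has no rational root). Hence [Q(α):Q] = deg(m_α) = 3.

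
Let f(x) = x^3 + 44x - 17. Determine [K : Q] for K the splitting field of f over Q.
[K : Q] = 6

By the rational root test, any rational root of the monic integer polynomial f(x) = x^3 + 44x - 17 must be an integer dividing the constant term -17, i.e. one of ±{1, 17}. Evaluating: f(1) = 28, f(-1) = -62, f(17) = 5644, f(-17) = -5678; none is 0, so f has no rational root and is therefore irreducible over Q (a cubic with no linear factor over a field is irreducible). For an irreducible cubic, the Galois group is A_3 or S_3 according as the discriminant disc(f) = -4a^3 - 27b^2 = -4·(44)^3 - 27·(-17)^2 = -348539 is or is not a square in Q. Here disc(f) = -348539 is not a perfect square in Q, so the Galois group of f over Q is not contained in A_3 and must be all of S_3. The splitting field has degree |S_3| = 6 over Q, so [K : Q] = 6.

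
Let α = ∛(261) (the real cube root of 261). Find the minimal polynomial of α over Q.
m_α(x) = x^3 - 261

α satisfies α^3 = 261, so x^3 - 261 annihilates α. By the rational root test, a rational root p/q (in lowest terms) of x^3 - 261 would satisfy p^3 = 261 q^3, forcing q = 1 and p^3 = 261; but 261 is not a perfect cube, contradiction. A monic cubic over Q with no rational root is irreducible (any nontrivial factorization would include a linear factor). Hence x^3 - 261 is the minimal polynomial of α, and in particular [Q(α):Q] = 3.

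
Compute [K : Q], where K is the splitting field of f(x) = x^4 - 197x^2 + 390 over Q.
[K : Q] = 4

Solving the quadratic in x^2: x^2 = (197 ± √(197^2 - 4·390))/2 = (197 ± √37249)/2 = (197 ± 193)/2, giving x^2 = 2 or x^2 = 195. So f(x) = (x^2 - 2)(x^2 - 195) and the roots of f are ±√2, ±√195. Hence the splitting field is K = Q(√2, √195). Since 2 and 195 are distinct squarefree integers > 1, their product 390 is not a perfect square, so √195 ∉ Q(√2). By the tower law [K:Q] = [Q(√2,√195):Q(√2)] · [Q(√2):Q] = 2 · 2 = 4.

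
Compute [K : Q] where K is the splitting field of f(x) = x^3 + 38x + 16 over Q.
[K : Q] = 6

By the rational root test, any rational root of the monic integer polynomial f(x) = x^3 + 38x + 16 must be an integer dividing the constant term 16, i.e. one of ±{1, 2, 4, 8, 16}. Evaluating: f(1) = 55, f(-1) = -23, f(2) = 100, f(-2) = -68, f(4) = 232, f(-4) = -200, f(8) = 832, f(-8) = -800, f(16) = 4720, f(-16) = -4688; none is 0, so f has no rational root and is therefore irreducible over Q (a cubic with no linear factor over a field is irreducible). For an irreducible cubic, the Galois group is A_3 or S_3 according as the discriminant disc(f) = -4a^3 - 27b^2 = -4·(38)^3 - 27·(16)^2 = -226400 is or is not a square in Q. Here disc(f) = -226400 is not a perfect square in Q, so the Galois group of f over Q is not contained in A_3 and must be all of S_3. The splitting field has degree |S_3| = 6 over Q, so [K : Q] = 6.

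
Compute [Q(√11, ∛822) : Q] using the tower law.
[Q(√11, ∛822) : Q] = 6

Let L = Q(√11, ∛822). Since Q(√11) ⊂ L and [Q(√11):Q] = 2, the tower law gives 2 | [L:Q]. Likewise Q(∛822) ⊂ L with [Q(∛822):Q] = 3 (because 822 is not a perfect cube), so 3 | [L:Q]. As gcd(2,3) = 1, [L:Q] is divisible by 6. Conversely L is generated over Q by √11 and ∛822, so [L:Q] ≤ 2·3 = 6. Therefore [Q(√11, ∛822) : Q] = 6.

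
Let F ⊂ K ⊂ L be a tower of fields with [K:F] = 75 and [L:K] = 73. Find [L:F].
[L:F] = 5475

The tower law says that for any tower of field extensions F ⊂ K ⊂ L with finite degrees, [L:F] = [L:K] · [K:F]. Here this gives [L:F] = 73 · 75 = 5475.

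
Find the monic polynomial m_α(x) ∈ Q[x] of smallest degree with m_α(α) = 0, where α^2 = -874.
m_α(x) = x^2 + 874

α satisfies α^2 + 874 = 0, so x^2 + 874 annihilates α. Since d = -874 is squarefree and ≠ 1, it is not a perfect square in Q, so x^2 + 874 has no rational root and is therefore irreducible over Q (a degree-2 polynomial over a field is irreducible iff it has no root). Hence m_α(x) = x^2 + 874.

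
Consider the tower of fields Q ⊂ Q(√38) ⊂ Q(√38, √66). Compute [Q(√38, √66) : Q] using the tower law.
[Q(√38, √66) : Q] = 4

[Q(√38):Q] = 2 (min poly x^2 - 38, irreducible since 38 is squarefree > 1). For the top step, suppose √66 ∈ Q(√38), say √66 = c + d√38 with c, d ∈ Q. Squaring: 66 = c^2 + 38d^2 + 2cd√38. Since √38 ∉ Q this forces 2cd = 0. If d = 0 then √66 = c ∈ Q, contradicting 66 squarefree > 1. If c = 0 then 66 = 38d^2, so 38·66 = (38d)^2 is a perfect square in Q — but 38·66 = 2508 is not a perfect square (since 38 and 66 are distinct squarefree integers). Contradiction. Hence √66 ∉ Q(√38), so x^2 - 66 stays irreducible over Q(√38) and [Q(√38, √66) : Q(√38)] = 2. By the tower law, [Q(√38, √66) : Q] = 2 · 2 = 4.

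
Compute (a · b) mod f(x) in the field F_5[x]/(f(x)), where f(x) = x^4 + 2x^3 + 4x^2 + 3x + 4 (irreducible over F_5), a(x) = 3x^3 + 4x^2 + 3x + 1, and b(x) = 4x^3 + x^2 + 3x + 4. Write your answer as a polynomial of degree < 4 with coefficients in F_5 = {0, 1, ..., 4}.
a · b ≡ x^3 + 4x + 1 (mod f(x))

Multiply in F_5[x]: a(x)·b(x) = (3x^3 + 4x^2 + 3x + 1)·(4x^3 + x^2 + 3x + 4) = 2x^6 + 4x^5 + x^3 + x^2 + 4. This has degree ≥ 4, so divide by f(x) over F_5: 2x^6 + 4x^5 + x^3 + x^2 + 4 = (2x^2 + 2)·(x^4 + 2x^3 + 4x^2 + 3x + 4) + (x^3 + 4x + 1). Hence a·b ≡ x^3 + 4x + 1 (mod f). (F_5[x]/(f) is a field with 5^4 = 625 elements since f is irreducible of degree 4.)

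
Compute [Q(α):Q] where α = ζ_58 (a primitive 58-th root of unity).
[Q(α):Q] = 28

The minimal polynomial of ζ_58 over Q is the 58-th cyclotomic polynomial Φ_58(x), which is irreducible over Q and has degree φ(58) = 28. Hence [Q(α):Q] = φ(58) = 28.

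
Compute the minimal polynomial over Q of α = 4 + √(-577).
m_α(x) = x^2 - 8x + 593

From α - 4 = √(-577), squaring gives (α - 4)^2 = -577, i.e. α^2 - 8α + 16 = -577, so α^2 - 8α + 593 = 0. The discriminant of x^2 - 8x + 593 is (-8)^2 - 4·(593) = 64 - 2372 = -2308, and 4·(-577) is not a perfect square in Q since -577 is squarefree and ≠ 1. Hence x^2 - 8x + 593 is irreducible over Q and is the minimal polynomial of α.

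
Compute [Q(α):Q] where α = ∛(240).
[Q(α):Q] = 3

The minimal polynomial of α is x^3 - 240, irreducible over Q since 240 is not a perfect cube (so x^3 - 240 has no rational root). Hence [Q(α):Q] = deg(m_α) = 3.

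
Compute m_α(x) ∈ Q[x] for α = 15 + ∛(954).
m_α(x) = x^3 - 45x^2 + 675x - 4329

Set β = α - 15 = ∛(954), so β^3 = 954. Then (α - 15)^3 - 954 = 0, i.e. α is a root of g(x) = (x - 15)^3 - 954 = x^3 - 45x^2 + 675x - 4329. Since g(x) = h(x - 15) where h(x) = x^3 - 954, and h is irreducible over Q (because 954 is not a perfect cube, so h has no rational root, and a monic cubic with no rational root is irreducible), g is also irreducible (irreducibility is preserved under the substitution x → x - 15). Hence m_α(x) = x^3 - 45x^2 + 675x - 4329.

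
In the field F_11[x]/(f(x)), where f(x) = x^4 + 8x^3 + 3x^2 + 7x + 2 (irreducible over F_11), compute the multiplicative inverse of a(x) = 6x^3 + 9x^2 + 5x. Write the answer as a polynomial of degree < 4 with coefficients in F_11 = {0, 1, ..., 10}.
a(x)^(-1) ≡ 2x^3 + 8x^2 + 10x + 6 (mod f(x))

Since f is irreducible over F_11, F_11[x]/(f) is a field and a(x) ≠ 0 has an inverse. Apply the extended Euclidean algorithm to f(x) and a(x) in F_11[x]: f(x) = (2x + 2)·a(x) + (8x^2 + 8x + 2);  a(x) = (9x + 10)·(8x^2 + 8x + 2) + (6x + 2);  (8x^2 + 8x + 2) = (5x + 7)·(6x + 2) + (10). The last nonzero remainder is the constant 10 = gcd(f, a) in F_11. Back-substituting through the division chain expresses 10 = s(x)·a(x) + t(x)·f(x) with s(x) ≡ 9x^3 + 3x^2 + x + 5 (mod f), so (9x^3 + 3x^2 + x + 5)·a(x) ≡ 10 (mod f). Multiplying by 10^(-1) ≡ 10 in F_11 gives a(x)^(-1) ≡ 10·(9x^3 + 3x^2 + x + 5) ≡ 2x^3 + 8x^2 + 10x + 6 (mod f). Check: (6x^3 + 9x^2 + 5x)·(2x^3 + 8x^2 + 10x + 6) = x^6 + 10x^4 + x^3 + 5x^2 + 8x ≡ 1 (mod x^4 + 8x^3 + 3x^2 + 7x + 2).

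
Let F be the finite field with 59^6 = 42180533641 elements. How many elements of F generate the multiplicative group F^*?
There are φ(42180533640) = 9249085440 primitive elements

F_q^* is cyclic of order q - 1 = 42180533640. A cyclic group of order m has exactly φ(m) generators. Here m = 42180533640 = 2^3 · 3^2 · 5 · 7 · 29 · 163 · 3541, so the number of primitive elements is φ(42180533640) = 9249085440.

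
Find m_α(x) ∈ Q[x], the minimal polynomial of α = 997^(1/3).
m_α(x) = x^3 - 997

α satisfies α^3 = 997, so x^3 - 997 annihilates α. By the rational root test, a rational root p/q (in lowest terms) of x^3 - 997 would satisfy p^3 = 997 q^3, forcing q = 1 and p^3 = 997; but 997 is not a perfect cube, contradiction. A monic cubic over Q with no rational root is irreducible (any nontrivial factorization would include a linear factor). Hence x^3 - 997 is the minimal polynomial of α, and in particular [Q(α):Q] = 3.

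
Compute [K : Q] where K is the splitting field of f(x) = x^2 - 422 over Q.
[K : Q] = 2

f(x) = x^2 - 422 factors as (x - √422)(x + √422). The splitting field is K = Q(√422). Since 422 is squarefree and > 1, it is not a perfect square, so x^2 - 422 is irreducible over Q and [Q(√422) : Q] = 2. Hence [K : Q] = 2.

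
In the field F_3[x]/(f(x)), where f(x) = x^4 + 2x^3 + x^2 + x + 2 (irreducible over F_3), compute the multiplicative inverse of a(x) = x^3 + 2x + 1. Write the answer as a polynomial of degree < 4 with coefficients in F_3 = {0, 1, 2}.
a(x)^(-1) ≡ 2x^2 + 2x (mod f(x))

Since f is irreducible over F_3, F_3[x]/(f) is a field and a(x) ≠ 0 has an inverse. Apply the extended Euclidean algorithm to f(x) and a(x) in F_3[x]: f(x) = (x + 2)·a(x) + (2x^2 + 2x);  a(x) = (2x + 1)·(2x^2 + 2x) + (1). The last nonzero remainder is the constant 1 = gcd(f, a) in F_3. Back-substituting through the division chain expresses 1 = s(x)·a(x) + t(x)·f(x) with s(x) ≡ 2x^2 + 2x (mod f), so a(x)^(-1) ≡ s(x) = 2x^2 + 2x (mod f). Check: (x^3 + 2x + 1)·(2x^2 + 2x) = 2x^5 + 2x^4 + x^3 + 2x ≡ 1 (mod x^4 + 2x^3 + x^2 + x + 2).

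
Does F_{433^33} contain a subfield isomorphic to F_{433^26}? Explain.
No: F_{433^26} is not a subfield of F_{433^33}

F_{p^m} embeds in F_{p^n} iff m | n. Here 26 ∤ 33 (since 33 = 1·26 + 7 with remainder 7 ≠ 0), so F_{433^26} is not a subfield of F_{433^33}. Equivalently: if it were, the tower law would give 26 = [F_{433^26}:F_433] dividing [F_{433^33}:F_433] = 33, contradiction.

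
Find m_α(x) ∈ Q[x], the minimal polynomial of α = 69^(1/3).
m_α(x) = x^3 - 69

α satisfies α^3 = 69, so x^3 - 69 annihilates α. By the rational root test, a rational root p/q (in lowest terms) of x^3 - 69 would satisfy p^3 = 69 q^3, forcing q = 1 and p^3 = 69; but 69 is not a perfect cube, contradiction. A monic cubic over Q with no rational root is irreducible (any nontrivial factorization would include a linear factor). Hence x^3 - 69 is the minimal polynomial of α, and in particular [Q(α):Q] = 3.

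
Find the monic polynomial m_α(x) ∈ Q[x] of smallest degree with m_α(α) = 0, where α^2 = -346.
m_α(x) = x^2 + 346

α satisfies α^2 + 346 = 0, so x^2 + 346 annihilates α. Since d = -346 is squarefree and ≠ 1, it is not a perfect square in Q, so x^2 + 346 has no rational root and is therefore irreducible over Q (a degree-2 polynomial over a field is irreducible iff it has no root). Hence m_α(x) = x^2 + 346.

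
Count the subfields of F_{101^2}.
F_{101^2} has 2 subfields

The subfields of F_{p^n} are exactly the fields F_{p^d} for d | n (each is the fixed field of the unique index-d subgroup of Gal(F_{p^n}/F_p) ≅ Z/nZ). The divisors of n = 2 are {1, 2}, giving 2 subfields: F_{101^1}, F_{101^2}.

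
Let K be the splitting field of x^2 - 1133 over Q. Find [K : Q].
[K : Q] = 2

f(x) = x^2 - 1133 factors as (x - √1133)(x + √1133). The splitting field is K = Q(√1133). Since 1133 is squarefree and > 1, it is not a perfect square, so x^2 - 1133 is irreducible over Q and [Q(√1133) : Q] = 2. Hence [K : Q] = 2.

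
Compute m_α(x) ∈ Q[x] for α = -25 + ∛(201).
m_α(x) = x^3 + 75x^2 + 1875x + 15424

Set β = α + 25 = ∛(201), so β^3 = 201. Then (α + 25)^3 - 201 = 0, i.e. α is a root of g(x) = (x + 25)^3 - 201 = x^3 + 75x^2 + 1875x + 15424. Since g(x) = h(x + 25) where h(x) = x^3 - 201, and h is irreducible over Q (because 201 is not a perfect cube, so h has no rational root, and a monic cubic with no rational root is irreducible), g is also irreducible (irreducibility is preserved under the substitution x → x + 25). Hence m_α(x) = x^3 + 75x^2 + 1875x + 15424.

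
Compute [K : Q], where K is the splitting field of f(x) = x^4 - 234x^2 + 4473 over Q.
[K : Q] = 4

Solving the quadratic in x^2: x^2 = (234 ± √(234^2 - 4·4473))/2 = (234 ± √36864)/2 = (234 ± 192)/2, giving x^2 = 213 or x^2 = 21. So f(x) = (x^2 - 213)(x^2 - 21) and the roots of f are ±√213, ±√21. Hence the splitting field is K = Q(√213, √21). Since 213 and 21 are distinct squarefree integers > 1, their product 4473 is not a perfect square, so √21 ∉ Q(√213). By the tower law [K:Q] = [Q(√213,√21):Q(√213)] · [Q(√213):Q] = 2 · 2 = 4.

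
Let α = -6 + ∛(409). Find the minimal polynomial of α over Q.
m_α(x) = x^3 + 18x^2 + 108x - 193

Set β = α + 6 = ∛(409), so β^3 = 409. Then (α + 6)^3 - 409 = 0, i.e. α is a root of g(x) = (x + 6)^3 - 409 = x^3 + 18x^2 + 108x - 193. Since g(x) = h(x + 6) where h(x) = x^3 - 409, and h is irreducible over Q (because 409 is not a perfect cube, so h has no rational root, and a monic cubic with no rational root is irreducible), g is also irreducible (irreducibility is preserved under the substitution x → x + 6). Hence m_α(x) = x^3 + 18x^2 + 108x - 193.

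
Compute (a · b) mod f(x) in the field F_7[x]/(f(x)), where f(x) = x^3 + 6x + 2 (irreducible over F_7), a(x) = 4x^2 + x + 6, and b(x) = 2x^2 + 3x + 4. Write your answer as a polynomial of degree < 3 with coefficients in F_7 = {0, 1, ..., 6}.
a · b ≡ 4x^2 + 6x + 3 (mod f(x))

Multiply in F_7[x]: a(x)·b(x) = (4x^2 + x + 6)·(2x^2 + 3x + 4) = x^4 + 3x^2 + x + 3. This has degree ≥ 3, so divide by f(x) over F_7: x^4 + 3x^2 + x + 3 = (x)·(x^3 + 6x + 2) + (4x^2 + 6x + 3). Hence a·b ≡ 4x^2 + 6x + 3 (mod f). (F_7[x]/(f) is a field with 7^3 = 343 elements since f is irreducible of degree 3.)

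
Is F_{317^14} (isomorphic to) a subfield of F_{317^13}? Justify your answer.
No: F_{317^14} is not a subfield of F_{317^13}

F_{p^m} embeds in F_{p^n} iff m | n. Here 14 ∤ 13 (since 13 = 0·14 + 13 with remainder 13 ≠ 0), so F_{317^14} is not a subfield of F_{317^13}. Equivalently: if it were, the tower law would give 14 = [F_{317^14}:F_317] dividing [F_{317^13}:F_317] = 13, contradiction.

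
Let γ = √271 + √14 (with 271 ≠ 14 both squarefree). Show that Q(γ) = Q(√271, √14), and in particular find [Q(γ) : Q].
[Q(γ) : Q] = 4 (equivalently, Q(γ) = Q(√271, √14))

Obviously Q(γ) ⊆ Q(√271, √14), and [Q(√271, √14):Q] = 4 (since 271, 14 are distinct squarefree integers > 1 with 3794 not a perfect square). To show equality we compute the minimal polynomial of γ. From γ = √271 + √14: γ^2 = 271 + 2√(3794) + 14 = 285 + 2√(3794), so γ^2 - 285 = 2√(3794); squaring, (γ^2 - 285)^2 = 4·3794, i.e. γ^4 - 570γ^2 + 81225 - 15176 = 0, i.e. γ^4 - 570γ^2 + 66049 = 0. So γ is a root of x^4 - 570x^2 + 66049. This polynomial is irreducible over Q: it has no rational root (each ±√271 ± √14 is irrational), and any factorization into two quadratics over Q would force √(3794) ∈ Q (pairing opposite roots) or √271, √14 ∈ Q (other pairings), all impossible. Hence [Q(γ):Q] = 4 = [Q(√271, √14):Q], so Q(γ) = Q(√271, √14).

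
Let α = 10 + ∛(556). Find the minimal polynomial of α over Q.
m_α(x) = x^3 - 30x^2 + 300x - 1556

Set β = α - 10 = ∛(556), so β^3 = 556. Then (α - 10)^3 - 556 = 0, i.e. α is a root of g(x) = (x - 10)^3 - 556 = x^3 - 30x^2 + 300x - 1556. Since g(x) = h(x - 10) where h(x) = x^3 - 556, and h is irreducible over Q (because 556 is not a perfect cube, so h has no rational root, and a monic cubic with no rational root is irreducible), g is also irreducible (irreducibility is preserved under the substitution x → x - 10). Hence m_α(x) = x^3 - 30x^2 + 300x - 1556.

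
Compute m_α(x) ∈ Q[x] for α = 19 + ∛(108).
m_α(x) = x^3 - 57x^2 + 1083x - 6967

Set β = α - 19 = ∛(108), so β^3 = 108. Then (α - 19)^3 - 108 = 0, i.e. α is a root of g(x) = (x - 19)^3 - 108 = x^3 - 57x^2 + 1083x - 6967. Since g(x) = h(x - 19) where h(x) = x^3 - 108, and h is irreducible over Q (because 108 is not a perfect cube, so h has no rational root, and a monic cubic with no rational root is irreducible), g is also irreducible (irreducibility is preserved under the substitution x → x - 19). Hence m_α(x) = x^3 - 57x^2 + 1083x - 6967.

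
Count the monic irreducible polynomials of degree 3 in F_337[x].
There are 12757472 monic irreducible polynomials of degree 3 over F_337

Each element of F_{337^3} that lies in no proper subfield is a root of exactly one monic irreducible of degree 3 over F_337, and each such polynomial has 3 distinct roots in F_{337^3}. By Möbius inversion the count is N_337(3) = (1/3) Σ_{d|3} μ(3/d) · 337^d = (1/3)(μ(3)·337^1 + μ(1)·337^3) = 38272416/3 = 12757472.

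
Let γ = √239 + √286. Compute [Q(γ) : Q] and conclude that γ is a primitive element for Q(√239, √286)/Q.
[Q(γ) : Q] = 4 (equivalently, Q(γ) = Q(√239, √286))

Obviously Q(γ) ⊆ Q(√239, √286), and [Q(√239, √286):Q] = 4 (since 239, 286 are distinct squarefree integers > 1 with 68354 not a perfect square). To show equality we compute the minimal polynomial of γ. From γ = √239 + √286: γ^2 = 239 + 2√(68354) + 286 = 525 + 2√(68354), so γ^2 - 525 = 2√(68354); squaring, (γ^2 - 525)^2 = 4·68354, i.e. γ^4 - 1050γ^2 + 275625 - 273416 = 0, i.e. γ^4 - 1050γ^2 + 2209 = 0. So γ is a root of x^4 - 1050x^2 + 2209. This polynomial is irreducible over Q: it has no rational root (each ±√239 ± √286 is irrational), and any factorization into two quadratics over Q would force √(68354) ∈ Q (pairing opposite roots) or √239, √286 ∈ Q (other pairings), all impossible. Hence [Q(γ):Q] = 4 = [Q(√239, √286):Q], so Q(γ) = Q(√239, √286).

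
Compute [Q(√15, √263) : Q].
[Q(√15, √263) : Q] = 4

[Q(√15):Q] = 2 (min poly x^2 - 15, irreducible since 15 is squarefree > 1). For the top step, suppose √263 ∈ Q(√15), say √263 = c + d√15 with c, d ∈ Q. Squaring: 263 = c^2 + 15d^2 + 2cd√15. Since √15 ∉ Q this forces 2cd = 0. If d = 0 then √263 = c ∈ Q, contradicting 263 squarefree > 1. If c = 0 then 263 = 15d^2, so 15·263 = (15d)^2 is a perfect square in Q — but 15·263 = 3945 is not a perfect square (since 15 and 263 are distinct squarefree integers). Contradiction. Hence √263 ∉ Q(√15), so x^2 - 263 stays irreducible over Q(√15) and [Q(√15, √263) : Q(√15)] = 2. By the tower law, [Q(√15, √263) : Q] = 2 · 2 = 4.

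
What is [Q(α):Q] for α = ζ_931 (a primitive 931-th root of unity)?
[Q(α):Q] = 756

The minimal polynomial of ζ_931 over Q is the 931-th cyclotomic polynomial Φ_931(x), which is irreducible over Q and has degree φ(931) = 756. Hence [Q(α):Q] = φ(931) = 756.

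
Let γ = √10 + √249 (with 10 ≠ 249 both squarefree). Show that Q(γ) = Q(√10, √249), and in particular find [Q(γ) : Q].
[Q(γ) : Q] = 4 (equivalently, Q(γ) = Q(√10, √249))

Obviously Q(γ) ⊆ Q(√10, √249), and [Q(√10, √249):Q] = 4 (since 10, 249 are distinct squarefree integers > 1 with 2490 not a perfect square). To show equality we compute the minimal polynomial of γ. From γ = √10 + √249: γ^2 = 10 + 2√(2490) + 249 = 259 + 2√(2490), so γ^2 - 259 = 2√(2490); squaring, (γ^2 - 259)^2 = 4·2490, i.e. γ^4 - 518γ^2 + 67081 - 9960 = 0, i.e. γ^4 - 518γ^2 + 57121 = 0. So γ is a root of x^4 - 518x^2 + 57121. This polynomial is irreducible over Q: it has no rational root (each ±√10 ± √249 is irrational), and any factorization into two quadratics over Q would force √(2490) ∈ Q (pairing opposite roots) or √10, √249 ∈ Q (other pairings), all impossible. Hence [Q(γ):Q] = 4 = [Q(√10, √249):Q], so Q(γ) = Q(√10, √249).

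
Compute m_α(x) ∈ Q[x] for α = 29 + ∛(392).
m_α(x) = x^3 - 87x^2 + 2523x - 24781

Set β = α - 29 = ∛(392), so β^3 = 392. Then (α - 29)^3 - 392 = 0, i.e. α is a root of g(x) = (x - 29)^3 - 392 = x^3 - 87x^2 + 2523x - 24781. Since g(x) = h(x - 29) where h(x) = x^3 - 392, and h is irreducible over Q (because 392 is not a perfect cube, so h has no rational root, and a monic cubic with no rational root is irreducible), g is also irreducible (irreducibility is preserved under the substitution x → x - 29). Hence m_α(x) = x^3 - 87x^2 + 2523x - 24781.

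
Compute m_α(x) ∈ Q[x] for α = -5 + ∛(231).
m_α(x) = x^3 + 15x^2 + 75x - 106

Set β = α + 5 = ∛(231), so β^3 = 231. Then (α + 5)^3 - 231 = 0, i.e. α is a root of g(x) = (x + 5)^3 - 231 = x^3 + 15x^2 + 75x - 106. Since g(x) = h(x + 5) where h(x) = x^3 - 231, and h is irreducible over Q (because 231 is not a perfect cube, so h has no rational root, and a monic cubic with no rational root is irreducible), g is also irreducible (irreducibility is preserved under the substitution x → x + 5). Hence m_α(x) = x^3 + 15x^2 + 75x - 106.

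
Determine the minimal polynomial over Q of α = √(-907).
m_α(x) = x^2 + 907

α satisfies α^2 + 907 = 0, so x^2 + 907 annihilates α. Since d = -907 is squarefree and ≠ 1, it is not a perfect square in Q, so x^2 + 907 has no rational root and is therefore irreducible over Q (a degree-2 polynomial over a field is irreducible iff it has no root). Hence m_α(x) = x^2 + 907.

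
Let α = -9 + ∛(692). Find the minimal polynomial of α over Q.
m_α(x) = x^3 + 27x^2 + 243x + 37

Set β = α + 9 = ∛(692), so β^3 = 692. Then (α + 9)^3 - 692 = 0, i.e. α is a root of g(x) = (x + 9)^3 - 692 = x^3 + 27x^2 + 243x + 37. Since g(x) = h(x + 9) where h(x) = x^3 - 692, and h is irreducible over Q (because 692 is not a perfect cube, so h has no rational root, and a monic cubic with no rational root is irreducible), g is also irreducible (irreducibility is preserved under the substitution x → x + 9). Hence m_α(x) = x^3 + 27x^2 + 243x + 37.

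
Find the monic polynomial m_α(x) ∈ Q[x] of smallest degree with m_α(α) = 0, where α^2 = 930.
m_α(x) = x^2 - 930

α satisfies α^2 - 930 = 0, so x^2 - 930 annihilates α. Since d = 930 is squarefree and ≠ 1, it is not a perfect square in Q, so x^2 - 930 has no rational root and is therefore irreducible over Q (a degree-2 polynomial over a field is irreducible iff it has no root). Hence m_α(x) = x^2 - 930.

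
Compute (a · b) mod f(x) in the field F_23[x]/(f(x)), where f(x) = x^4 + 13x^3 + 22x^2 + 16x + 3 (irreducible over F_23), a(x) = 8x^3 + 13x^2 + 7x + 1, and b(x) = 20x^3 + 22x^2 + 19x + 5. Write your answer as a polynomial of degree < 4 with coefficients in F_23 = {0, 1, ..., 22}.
a · b ≡ 7x^3 + 15x^2 + 21x + 7 (mod f(x))

Multiply in F_23[x]: a(x)·b(x) = (8x^3 + 13x^2 + 7x + 1)·(20x^3 + 22x^2 + 19x + 5) = 22x^6 + 22x^5 + 3x^4 + x^3 + 13x^2 + 8x + 5. This has degree ≥ 4, so divide by f(x) over F_23: 22x^6 + 22x^5 + 3x^4 + x^3 + 13x^2 + 8x + 5 = (22x^2 + 12x + 7)·(x^4 + 13x^3 + 22x^2 + 16x + 3) + (7x^3 + 15x^2 + 21x + 7). Hence a·b ≡ 7x^3 + 15x^2 + 21x + 7 (mod f). (F_23[x]/(f) is a field with 23^4 = 279841 elements since f is irreducible of degree 4.)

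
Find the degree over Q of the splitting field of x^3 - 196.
[K : Q] = 6

The roots of x^3 - 196 are ∛196, ω∛196, ω^2∛196 where ω = e^(2πi/3) is a primitive cube root of unity, so K = Q(∛196, ω). Now [Q(∛196):Q] = 3 (since 196 is not a perfect cube, x^3 - 196 is irreducible) and [Q(ω):Q] = 2. Both 2 and 3 divide [K:Q], and [K:Q] ≤ 3·2 = 6, so [K:Q] = 6. (Equivalently: Q(∛196) ⊂ R but ω ∉ R, so [K : Q(∛196)] = 2.)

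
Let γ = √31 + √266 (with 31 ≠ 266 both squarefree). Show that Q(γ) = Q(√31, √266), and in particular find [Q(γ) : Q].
[Q(γ) : Q] = 4 (equivalently, Q(γ) = Q(√31, √266))

Obviously Q(γ) ⊆ Q(√31, √266), and [Q(√31, √266):Q] = 4 (since 31, 266 are distinct squarefree integers > 1 with 8246 not a perfect square). To show equality we compute the minimal polynomial of γ. From γ = √31 + √266: γ^2 = 31 + 2√(8246) + 266 = 297 + 2√(8246), so γ^2 - 297 = 2√(8246); squaring, (γ^2 - 297)^2 = 4·8246, i.e. γ^4 - 594γ^2 + 88209 - 32984 = 0, i.e. γ^4 - 594γ^2 + 55225 = 0. So γ is a root of x^4 - 594x^2 + 55225. This polynomial is irreducible over Q: it has no rational root (each ±√31 ± √266 is irrational), and any factorization into two quadratics over Q would force √(8246) ∈ Q (pairing opposite roots) or √31, √266 ∈ Q (other pairings), all impossible. Hence [Q(γ):Q] = 4 = [Q(√31, √266):Q], so Q(γ) = Q(√31, √266).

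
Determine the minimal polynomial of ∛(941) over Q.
m_α(x) = x^3 - 941

α satisfies α^3 = 941, so x^3 - 941 annihilates α. By the rational root test, a rational root p/q (in lowest terms) of x^3 - 941 would satisfy p^3 = 941 q^3, forcing q = 1 and p^3 = 941; but 941 is not a perfect cube, contradiction. A monic cubic over Q with no rational root is irreducible (any nontrivial factorization would include a linear factor). Hence x^3 - 941 is the minimal polynomial of α, and in particular [Q(α):Q] = 3.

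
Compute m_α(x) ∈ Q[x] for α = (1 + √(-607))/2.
m_α(x) = x^2 - x + 152

From 2α - 1 = √(-607), squaring gives (2α - 1)^2 = -607, i.e. 4α^2 - 4α + 1 = -607, so α^2 - α + (1 + 607)/4 = 0. Since -607 ≡ 1 (mod 4), (1 + 607)/4 = 152 ∈ Z. The polynomial x^2 - x + 152 has discriminant 1 - 4·(152) = -607, which is not a perfect square in Q (d = -607 is squarefree and ≠ 1), so x^2 - x + 152 is irreducible over Q. It is the minimal polynomial of α.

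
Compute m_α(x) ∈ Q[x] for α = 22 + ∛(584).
m_α(x) = x^3 - 66x^2 + 1452x - 11232

Set β = α - 22 = ∛(584), so β^3 = 584. Then (α - 22)^3 - 584 = 0, i.e. α is a root of g(x) = (x - 22)^3 - 584 = x^3 - 66x^2 + 1452x - 11232. Since g(x) = h(x - 22) where h(x) = x^3 - 584, and h is irreducible over Q (because 584 is not a perfect cube, so h has no rational root, and a monic cubic with no rational root is irreducible), g is also irreducible (irreducibility is preserved under the substitution x → x - 22). Hence m_α(x) = x^3 - 66x^2 + 1452x - 11232.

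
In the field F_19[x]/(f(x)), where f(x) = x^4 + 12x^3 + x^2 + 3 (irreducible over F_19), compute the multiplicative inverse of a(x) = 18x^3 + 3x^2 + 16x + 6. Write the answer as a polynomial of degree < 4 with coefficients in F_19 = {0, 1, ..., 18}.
a(x)^(-1) ≡ 4x^3 + 12x^2 + 11x + 12 (mod f(x))

Since f is irreducible over F_19, F_19[x]/(f) is a field and a(x) ≠ 0 has an inverse. Apply the extended Euclidean algorithm to f(x) and a(x) in F_19[x]: f(x) = (18x + 4)·a(x) + (5x^2 + 18x + 17);  a(x) = (15x + 15)·(5x^2 + 18x + 17) + (4x + 17);  (5x^2 + 18x + 17) = (6x + 17)·(4x + 17) + (13). The last nonzero remainder is the constant 13 = gcd(f, a) in F_19. Back-substituting through the division chain expresses 13 = s(x)·a(x) + t(x)·f(x) with s(x) ≡ 14x^3 + 4x^2 + 10x + 4 (mod f), so (14x^3 + 4x^2 + 10x + 4)·a(x) ≡ 13 (mod f). Multiplying by 13^(-1) ≡ 3 in F_19 gives a(x)^(-1) ≡ 3·(14x^3 + 4x^2 + 10x + 4) ≡ 4x^3 + 12x^2 + 11x + 12 (mod f). Check: (18x^3 + 3x^2 + 16x + 6)·(4x^3 + 12x^2 + 11x + 12) = 15x^6 + 13x^4 + 9x^3 + 18x^2 + 11x + 15 ≡ 1 (mod x^4 + 12x^3 + x^2 + 3).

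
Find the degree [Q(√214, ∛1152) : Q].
[Q(√214, ∛1152) : Q] = 6

Let L = Q(√214, ∛1152). Since Q(√214) ⊂ L and [Q(√214):Q] = 2, the tower law gives 2 | [L:Q]. Likewise Q(∛1152) ⊂ L with [Q(∛1152):Q] = 3 (because 1152 is not a perfect cube), so 3 | [L:Q]. As gcd(2,3) = 1, [L:Q] is divisible by 6. Conversely L is generated over Q by √214 and ∛1152, so [L:Q] ≤ 2·3 = 6. Therefore [Q(√214, ∛1152) : Q] = 6.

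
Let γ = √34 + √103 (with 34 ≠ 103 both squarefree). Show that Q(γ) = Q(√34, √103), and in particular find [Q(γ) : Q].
[Q(γ) : Q] = 4 (equivalently, Q(γ) = Q(√34, √103))

Obviously Q(γ) ⊆ Q(√34, √103), and [Q(√34, √103):Q] = 4 (since 34, 103 are distinct squarefree integers > 1 with 3502 not a perfect square). To show equality we compute the minimal polynomial of γ. From γ = √34 + √103: γ^2 = 34 + 2√(3502) + 103 = 137 + 2√(3502), so γ^2 - 137 = 2√(3502); squaring, (γ^2 - 137)^2 = 4·3502, i.e. γ^4 - 274γ^2 + 18769 - 14008 = 0, i.e. γ^4 - 274γ^2 + 4761 = 0. So γ is a root of x^4 - 274x^2 + 4761. This polynomial is irreducible over Q: it has no rational root (each ±√34 ± √103 is irrational), and any factorization into two quadratics over Q would force √(3502) ∈ Q (pairing opposite roots) or √34, √103 ∈ Q (other pairings), all impossible. Hence [Q(γ):Q] = 4 = [Q(√34, √103):Q], so Q(γ) = Q(√34, √103).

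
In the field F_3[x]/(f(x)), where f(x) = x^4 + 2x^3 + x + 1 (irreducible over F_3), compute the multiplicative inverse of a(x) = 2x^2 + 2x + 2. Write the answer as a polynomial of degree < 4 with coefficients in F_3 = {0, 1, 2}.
a(x)^(-1) ≡ x^3 + 2x^2 + 2x (mod f(x))

Since f is irreducible over F_3, F_3[x]/(f) is a field and a(x) ≠ 0 has an inverse. Apply the extended Euclidean algorithm to f(x) and a(x) in F_3[x]: f(x) = (2x^2 + 2x + 2)·a(x) + (2x);  a(x) = (x + 1)·(2x) + (2). The last nonzero remainder is the constant 2 = gcd(f, a) in F_3. Back-substituting through the division chain expresses 2 = s(x)·a(x) + t(x)·f(x) with s(x) ≡ 2x^3 + x^2 + x (mod f), so (2x^3 + x^2 + x)·a(x) ≡ 2 (mod f). Multiplying by 2^(-1) ≡ 2 in F_3 gives a(x)^(-1) ≡ 2·(2x^3 + x^2 + x) ≡ x^3 + 2x^2 + 2x (mod f). Check: (2x^2 + 2x + 2)·(x^3 + 2x^2 + 2x) = 2x^5 + x^3 + 2x^2 + x ≡ 1 (mod x^4 + 2x^3 + x + 1).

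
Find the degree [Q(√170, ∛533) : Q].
[Q(√170, ∛533) : Q] = 6

Let L = Q(√170, ∛533). Since Q(√170) ⊂ L and [Q(√170):Q] = 2, the tower law gives 2 | [L:Q]. Likewise Q(∛533) ⊂ L with [Q(∛533):Q] = 3 (because 533 is not a perfect cube), so 3 | [L:Q]. As gcd(2,3) = 1, [L:Q] is divisible by 6. Conversely L is generated over Q by √170 and ∛533, so [L:Q] ≤ 2·3 = 6. Therefore [Q(√170, ∛533) : Q] = 6.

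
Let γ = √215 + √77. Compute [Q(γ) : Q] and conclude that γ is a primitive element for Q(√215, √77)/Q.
[Q(γ) : Q] = 4 (equivalently, Q(γ) = Q(√215, √77))

Obviously Q(γ) ⊆ Q(√215, √77), and [Q(√215, √77):Q] = 4 (since 215, 77 are distinct squarefree integers > 1 with 16555 not a perfect square). To show equality we compute the minimal polynomial of γ. From γ = √215 + √77: γ^2 = 215 + 2√(16555) + 77 = 292 + 2√(16555), so γ^2 - 292 = 2√(16555); squaring, (γ^2 - 292)^2 = 4·16555, i.e. γ^4 - 584γ^2 + 85264 - 66220 = 0, i.e. γ^4 - 584γ^2 + 19044 = 0. So γ is a root of x^4 - 584x^2 + 19044. This polynomial is irreducible over Q: it has no rational root (each ±√215 ± √77 is irrational), and any factorization into two quadratics over Q would force √(16555) ∈ Q (pairing opposite roots) or √215, √77 ∈ Q (other pairings), all impossible. Hence [Q(γ):Q] = 4 = [Q(√215, √77):Q], so Q(γ) = Q(√215, √77).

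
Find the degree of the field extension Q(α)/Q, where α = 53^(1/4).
[Q(α):Q] = 4

α is a root of x^4 - 53. By Eisenstein's criterion at the prime p = 53 (which divides the constant term 53 but p^2 = 2809 does not, since 53 is squarefree), x^4 - 53 is irreducible over Q. Hence [Q(α):Q] = 4.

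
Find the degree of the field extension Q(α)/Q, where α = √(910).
[Q(α):Q] = 2

[Q(α):Q] equals the degree of the minimal polynomial of α. Here α^2 = 910 and x^2 - 910 is irreducible (d = 910 is squarefree, ≠ 1, hence not a square), so deg(m_α) = 2. Thus [Q(α):Q] = 2.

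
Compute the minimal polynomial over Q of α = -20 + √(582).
m_α(x) = x^2 + 40x - 182

From α + 20 = √(582), squaring gives (α + 20)^2 = 582, i.e. α^2 + 40α + 400 = 582, so α^2 + 40α - 182 = 0. The discriminant of x^2 + 40x - 182 is (40)^2 - 4·(-182) = 1600 + 728 = 2328, and 4·(582) is not a perfect square in Q since 582 is squarefree and ≠ 1. Hence x^2 + 40x - 182 is irreducible over Q and is the minimal polynomial of α.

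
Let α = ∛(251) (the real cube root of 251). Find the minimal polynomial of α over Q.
m_α(x) = x^3 - 251

α satisfies α^3 = 251, so x^3 - 251 annihilates α. By the rational root test, a rational root p/q (in lowest terms) of x^3 - 251 would satisfy p^3 = 251 q^3, forcing q = 1 and p^3 = 251; but 251 is not a perfect cube, contradiction. A monic cubic over Q with no rational root is irreducible (any nontrivial factorization would include a linear factor). Hence x^3 - 251 is the minimal polynomial of α, and in particular [Q(α):Q] = 3.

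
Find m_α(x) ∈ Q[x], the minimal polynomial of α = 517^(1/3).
m_α(x) = x^3 - 517

α satisfies α^3 = 517, so x^3 - 517 annihilates α. By the rational root test, a rational root p/q (in lowest terms) of x^3 - 517 would satisfy p^3 = 517 q^3, forcing q = 1 and p^3 = 517; but 517 is not a perfect cube, contradiction. A monic cubic over Q with no rational root is irreducible (any nontrivial factorization would include a linear factor). Hence x^3 - 517 is the minimal polynomial of α, and in particular [Q(α):Q] = 3.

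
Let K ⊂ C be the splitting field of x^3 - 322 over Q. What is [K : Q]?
[K : Q] = 6

The roots of x^3 - 322 are ∛322, ω∛322, ω^2∛322 where ω = e^(2πi/3) is a primitive cube root of unity, so K = Q(∛322, ω). Now [Q(∛322):Q] = 3 (since 322 is not a perfect cube, x^3 - 322 is irreducible) and [Q(ω):Q] = 2. Both 2 and 3 divide [K:Q], and [K:Q] ≤ 3·2 = 6, so [K:Q] = 6. (Equivalently: Q(∛322) ⊂ R but ω ∉ R, so [K : Q(∛322)] = 2.)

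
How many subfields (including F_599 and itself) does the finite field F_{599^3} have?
F_{599^3} has 2 subfields

The subfields of F_{p^n} are exactly the fields F_{p^d} for d | n (each is the fixed field of the unique index-d subgroup of Gal(F_{p^n}/F_p) ≅ Z/nZ). The divisors of n = 3 are {1, 3}, giving 2 subfields: F_{599^1}, F_{599^3}.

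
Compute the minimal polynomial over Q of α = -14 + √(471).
m_α(x) = x^2 + 28x - 275

From α + 14 = √(471), squaring gives (α + 14)^2 = 471, i.e. α^2 + 28α + 196 = 471, so α^2 + 28α - 275 = 0. The discriminant of x^2 + 28x - 275 is (28)^2 - 4·(-275) = 784 + 1100 = 1884, and 4·(471) is not a perfect square in Q since 471 is squarefree and ≠ 1. Hence x^2 + 28x - 275 is irreducible over Q and is the minimal polynomial of α.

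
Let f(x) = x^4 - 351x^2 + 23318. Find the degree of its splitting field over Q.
[K : Q] = 4

Solving the quadratic in x^2: x^2 = (351 ± √(351^2 - 4·23318))/2 = (351 ± √29929)/2 = (351 ± 173)/2, giving x^2 = 89 or x^2 = 262. So f(x) = (x^2 - 89)(x^2 - 262) and the roots of f are ±√89, ±√262. Hence the splitting field is K = Q(√89, √262). Since 89 and 262 are distinct squarefree integers > 1, their product 23318 is not a perfect square, so √262 ∉ Q(√89). By the tower law [K:Q] = [Q(√89,√262):Q(√89)] · [Q(√89):Q] = 2 · 2 = 4.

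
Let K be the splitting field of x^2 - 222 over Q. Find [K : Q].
[K : Q] = 2

f(x) = x^2 - 222 factors as (x - √222)(x + √222). The splitting field is K = Q(√222). Since 222 is squarefree and > 1, it is not a perfect square, so x^2 - 222 is irreducible over Q and [Q(√222) : Q] = 2. Hence [K : Q] = 2.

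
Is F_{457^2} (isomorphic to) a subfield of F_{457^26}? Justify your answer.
Yes: F_{457^2} is a subfield of F_{457^26}

F_{p^m} embeds in F_{p^n} iff m | n (since F_{p^n} is the splitting field of x^(p^n) - x, and F_{p^m} ⊂ F_{p^n} forces p^n to be a power of p^m, i.e. m | n; conversely if m | n then every root of x^(p^m) - x is a root of x^(p^n) - x). Here 2 | 26 (since 26 = 13·2), so F_{457^2} is a subfield of F_{457^26}, and [F_{457^26} : F_{457^2}] = 26/2 = 13.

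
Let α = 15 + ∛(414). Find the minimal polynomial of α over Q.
m_α(x) = x^3 - 45x^2 + 675x - 3789

Set β = α - 15 = ∛(414), so β^3 = 414. Then (α - 15)^3 - 414 = 0, i.e. α is a root of g(x) = (x - 15)^3 - 414 = x^3 - 45x^2 + 675x - 3789. Since g(x) = h(x - 15) where h(x) = x^3 - 414, and h is irreducible over Q (because 414 is not a perfect cube, so h has no rational root, and a monic cubic with no rational root is irreducible), g is also irreducible (irreducibility is preserved under the substitution x → x - 15). Hence m_α(x) = x^3 - 45x^2 + 675x - 3789.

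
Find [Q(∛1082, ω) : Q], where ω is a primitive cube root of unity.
[Q(∛1082, ω) : Q] = 6

[Q(∛1082):Q] = 3 (min poly x^3 - 1082, irreducible since 1082 is not a perfect cube). [Q(ω):Q] = 2 (min poly x^2 + x + 1). Since Q(∛1082) ⊂ R and ω ∉ R, we have ω ∉ Q(∛1082), so x^2 + x + 1 remains irreducible over Q(∛1082) and [Q(∛1082, ω) : Q(∛1082)] = 2. By the tower law, [Q(∛1082, ω) : Q] = 3 · 2 = 6. (In fact Q(∛1082, ω) is the splitting field of x^3 - 1082 over Q.)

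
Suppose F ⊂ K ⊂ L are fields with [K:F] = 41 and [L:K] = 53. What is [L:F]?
[L:F] = 2173

The tower law says that for any tower of field extensions F ⊂ K ⊂ L with finite degrees, [L:F] = [L:K] · [K:F]. Here this gives [L:F] = 53 · 41 = 2173.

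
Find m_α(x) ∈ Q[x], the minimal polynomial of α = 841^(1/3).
m_α(x) = x^3 - 841

α satisfies α^3 = 841, so x^3 - 841 annihilates α. By the rational root test, a rational root p/q (in lowest terms) of x^3 - 841 would satisfy p^3 = 841 q^3, forcing q = 1 and p^3 = 841; but 841 is not a perfect cube, contradiction. A monic cubic over Q with no rational root is irreducible (any nontrivial factorization would include a linear factor). Hence x^3 - 841 is the minimal polynomial of α, and in particular [Q(α):Q] = 3.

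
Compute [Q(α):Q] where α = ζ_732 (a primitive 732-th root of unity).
[Q(α):Q] = 240

The minimal polynomial of ζ_732 over Q is the 732-th cyclotomic polynomial Φ_732(x), which is irreducible over Q and has degree φ(732) = 240. Hence [Q(α):Q] = φ(732) = 240.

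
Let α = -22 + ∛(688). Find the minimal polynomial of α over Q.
m_α(x) = x^3 + 66x^2 + 1452x + 9960

Set β = α + 22 = ∛(688), so β^3 = 688. Then (α + 22)^3 - 688 = 0, i.e. α is a root of g(x) = (x + 22)^3 - 688 = x^3 + 66x^2 + 1452x + 9960. Since g(x) = h(x + 22) where h(x) = x^3 - 688, and h is irreducible over Q (because 688 is not a perfect cube, so h has no rational root, and a monic cubic with no rational root is irreducible), g is also irreducible (irreducibility is preserved under the substitution x → x + 22). Hence m_α(x) = x^3 + 66x^2 + 1452x + 9960.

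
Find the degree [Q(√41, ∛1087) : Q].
[Q(√41, ∛1087) : Q] = 6

Let L = Q(√41, ∛1087). Since Q(√41) ⊂ L and [Q(√41):Q] = 2, the tower law gives 2 | [L:Q]. Likewise Q(∛1087) ⊂ L with [Q(∛1087):Q] = 3 (because 1087 is not a perfect cube), so 3 | [L:Q]. As gcd(2,3) = 1, [L:Q] is divisible by 6. Conversely L is generated over Q by √41 and ∛1087, so [L:Q] ≤ 2·3 = 6. Therefore [Q(√41, ∛1087) : Q] = 6.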